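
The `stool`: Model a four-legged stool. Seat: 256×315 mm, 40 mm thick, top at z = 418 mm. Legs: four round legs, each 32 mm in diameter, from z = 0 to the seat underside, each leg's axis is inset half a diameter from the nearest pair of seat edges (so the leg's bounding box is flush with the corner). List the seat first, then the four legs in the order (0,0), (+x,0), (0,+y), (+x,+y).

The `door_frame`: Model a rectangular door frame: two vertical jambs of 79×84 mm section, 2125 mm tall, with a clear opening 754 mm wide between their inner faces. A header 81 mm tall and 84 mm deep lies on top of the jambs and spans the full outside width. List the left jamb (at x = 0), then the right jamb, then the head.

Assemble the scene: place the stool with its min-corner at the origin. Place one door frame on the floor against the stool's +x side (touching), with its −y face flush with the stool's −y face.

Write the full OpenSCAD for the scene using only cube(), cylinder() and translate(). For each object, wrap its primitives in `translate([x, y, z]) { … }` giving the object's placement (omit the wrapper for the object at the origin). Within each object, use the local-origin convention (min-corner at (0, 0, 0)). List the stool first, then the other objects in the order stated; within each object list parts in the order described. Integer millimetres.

translate([0, 0, 378]) cube([256, 315, 40]);
translate([16, 16, 0]) cylinder(h = 378, r = 16);
translate([240, 16, 0]) cylinder(h = 378, r = 16);
translate([16, 299, 0]) cylinder(h = 378, r = 16);
translate([240, 299, 0]) cylinder(h = 378, r = 16);
translate([256, 0, 0]) {
  cube([79, 84, 2125]);
  translate([833, 0, 0]) cube([79, 84, 2125]);
  translate([0, 0, 2125]) cube([912, 84, 81]);
}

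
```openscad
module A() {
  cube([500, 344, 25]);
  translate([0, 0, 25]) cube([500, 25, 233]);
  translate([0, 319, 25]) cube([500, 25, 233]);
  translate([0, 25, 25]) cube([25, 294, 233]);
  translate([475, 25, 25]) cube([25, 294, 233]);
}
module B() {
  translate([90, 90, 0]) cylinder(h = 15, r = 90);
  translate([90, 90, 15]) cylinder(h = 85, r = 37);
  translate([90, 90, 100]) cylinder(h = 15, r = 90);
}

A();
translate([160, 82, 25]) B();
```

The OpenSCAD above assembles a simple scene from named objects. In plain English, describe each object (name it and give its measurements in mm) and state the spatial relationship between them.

A is an open-topped rectangular box: outside dimensions 500×344×258 mm, with a uniform wall and base thickness of 25 mm. The base is a full 500×344 slab on the floor; four walls sit on top of the base. The front and back walls (the −y and +y sides) span the full width; the two side walls fit between them.

B is a spool: two coaxial disc flanges of radius 90 mm and thickness 15 mm, joined by a core cylinder of radius 37 mm and height 85 mm. The lower flange rests on z = 0 and the three cylinders share a vertical axis.

The spool sits inside the open box, centred.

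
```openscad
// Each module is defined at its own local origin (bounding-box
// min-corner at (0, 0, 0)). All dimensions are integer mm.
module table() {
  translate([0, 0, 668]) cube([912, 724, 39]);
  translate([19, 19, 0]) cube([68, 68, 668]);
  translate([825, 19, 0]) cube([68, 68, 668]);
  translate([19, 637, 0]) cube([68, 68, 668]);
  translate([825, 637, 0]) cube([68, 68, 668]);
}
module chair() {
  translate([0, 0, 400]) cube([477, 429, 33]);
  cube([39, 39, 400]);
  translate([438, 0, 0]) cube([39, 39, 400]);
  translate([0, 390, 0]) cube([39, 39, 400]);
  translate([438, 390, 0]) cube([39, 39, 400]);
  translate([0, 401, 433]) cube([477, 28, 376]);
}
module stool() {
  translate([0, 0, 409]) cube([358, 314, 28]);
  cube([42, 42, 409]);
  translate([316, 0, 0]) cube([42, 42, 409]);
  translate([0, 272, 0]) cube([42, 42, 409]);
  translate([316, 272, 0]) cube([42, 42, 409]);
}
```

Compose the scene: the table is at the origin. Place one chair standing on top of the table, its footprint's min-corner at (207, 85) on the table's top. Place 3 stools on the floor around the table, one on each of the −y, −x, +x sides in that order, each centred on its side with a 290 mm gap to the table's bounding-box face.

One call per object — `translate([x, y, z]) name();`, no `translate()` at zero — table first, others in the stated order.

table();
translate([207, 85, 707]) chair();
translate([277, -604, 0]) stool();
translate([-648, 205, 0]) stool();
translate([1202, 205, 0]) stool();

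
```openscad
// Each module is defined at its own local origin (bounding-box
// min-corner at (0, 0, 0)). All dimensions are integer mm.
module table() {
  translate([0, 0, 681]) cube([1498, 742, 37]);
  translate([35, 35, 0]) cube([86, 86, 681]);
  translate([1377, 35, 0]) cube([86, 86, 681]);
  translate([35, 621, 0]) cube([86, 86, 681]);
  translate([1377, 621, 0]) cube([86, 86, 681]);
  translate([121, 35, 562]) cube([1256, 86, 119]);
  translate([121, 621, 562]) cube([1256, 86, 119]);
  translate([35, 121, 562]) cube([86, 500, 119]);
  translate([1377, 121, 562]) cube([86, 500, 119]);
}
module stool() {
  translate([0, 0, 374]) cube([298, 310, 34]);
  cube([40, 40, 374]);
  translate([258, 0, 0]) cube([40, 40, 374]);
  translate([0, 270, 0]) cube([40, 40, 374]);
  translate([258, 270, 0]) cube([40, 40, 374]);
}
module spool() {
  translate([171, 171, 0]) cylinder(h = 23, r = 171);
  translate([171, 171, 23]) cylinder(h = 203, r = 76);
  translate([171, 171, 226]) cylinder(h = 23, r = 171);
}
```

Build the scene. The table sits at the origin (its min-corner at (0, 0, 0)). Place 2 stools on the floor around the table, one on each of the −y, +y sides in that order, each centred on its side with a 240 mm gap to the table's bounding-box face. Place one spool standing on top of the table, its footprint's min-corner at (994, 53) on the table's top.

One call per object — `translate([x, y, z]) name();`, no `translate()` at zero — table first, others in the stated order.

table();
translate([600, -550, 0]) stool();
translate([600, 982, 0]) stool();
translate([994, 53, 718]) spool();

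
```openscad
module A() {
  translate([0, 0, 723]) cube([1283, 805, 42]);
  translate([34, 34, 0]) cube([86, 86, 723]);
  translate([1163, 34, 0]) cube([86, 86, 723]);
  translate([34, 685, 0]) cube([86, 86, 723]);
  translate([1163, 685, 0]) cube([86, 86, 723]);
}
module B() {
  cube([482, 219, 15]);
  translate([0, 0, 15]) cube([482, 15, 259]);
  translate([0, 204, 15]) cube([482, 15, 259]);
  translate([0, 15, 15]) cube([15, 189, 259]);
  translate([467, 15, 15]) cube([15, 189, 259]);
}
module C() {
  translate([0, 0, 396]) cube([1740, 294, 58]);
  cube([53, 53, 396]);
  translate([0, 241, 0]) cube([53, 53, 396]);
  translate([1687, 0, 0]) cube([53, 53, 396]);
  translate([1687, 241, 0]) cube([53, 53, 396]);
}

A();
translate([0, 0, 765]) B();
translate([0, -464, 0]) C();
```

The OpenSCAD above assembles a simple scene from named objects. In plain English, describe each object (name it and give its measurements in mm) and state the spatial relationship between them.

A is a table with a 1283×805 mm rectangular top, 42 mm thick, top surface at z = 765 mm, supported by four 86×86 mm square legs, each inset 34 mm from the nearest pair of top edges, running from the floor.

B is an open storage box with external size 482×219×274 mm and wall thickness 15 mm (the base is also 15 mm thick). The base covers the whole footprint; the four walls stand on the base, with the y-facing walls full-width and the x-facing walls fitting between their inner faces.

C is a long wooden bench with a 1740 mm (x) × 294 mm (y) seat, 58 mm thick, its top surface 454 mm above the floor. Four 53 mm square legs at the seat corners, flush with the edges, run from z = 0 to the seat underside.

The open box is on top of the table. The bench is on the floor beside the table on its −y side.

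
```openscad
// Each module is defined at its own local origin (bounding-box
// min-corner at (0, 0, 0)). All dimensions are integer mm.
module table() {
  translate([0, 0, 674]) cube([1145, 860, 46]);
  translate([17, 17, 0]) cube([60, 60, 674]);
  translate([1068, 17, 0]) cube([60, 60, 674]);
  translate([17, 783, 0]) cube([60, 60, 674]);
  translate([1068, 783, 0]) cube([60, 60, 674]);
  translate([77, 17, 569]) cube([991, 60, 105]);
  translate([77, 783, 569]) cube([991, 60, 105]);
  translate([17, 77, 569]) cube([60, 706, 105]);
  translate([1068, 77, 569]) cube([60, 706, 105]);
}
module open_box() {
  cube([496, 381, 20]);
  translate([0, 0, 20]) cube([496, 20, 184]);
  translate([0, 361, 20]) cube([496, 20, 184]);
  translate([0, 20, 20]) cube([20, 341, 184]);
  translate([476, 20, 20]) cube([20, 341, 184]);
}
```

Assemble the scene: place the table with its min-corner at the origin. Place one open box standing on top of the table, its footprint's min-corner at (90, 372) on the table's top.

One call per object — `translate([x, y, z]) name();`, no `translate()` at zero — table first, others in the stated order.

table();
translate([90, 372, 720]) open_box();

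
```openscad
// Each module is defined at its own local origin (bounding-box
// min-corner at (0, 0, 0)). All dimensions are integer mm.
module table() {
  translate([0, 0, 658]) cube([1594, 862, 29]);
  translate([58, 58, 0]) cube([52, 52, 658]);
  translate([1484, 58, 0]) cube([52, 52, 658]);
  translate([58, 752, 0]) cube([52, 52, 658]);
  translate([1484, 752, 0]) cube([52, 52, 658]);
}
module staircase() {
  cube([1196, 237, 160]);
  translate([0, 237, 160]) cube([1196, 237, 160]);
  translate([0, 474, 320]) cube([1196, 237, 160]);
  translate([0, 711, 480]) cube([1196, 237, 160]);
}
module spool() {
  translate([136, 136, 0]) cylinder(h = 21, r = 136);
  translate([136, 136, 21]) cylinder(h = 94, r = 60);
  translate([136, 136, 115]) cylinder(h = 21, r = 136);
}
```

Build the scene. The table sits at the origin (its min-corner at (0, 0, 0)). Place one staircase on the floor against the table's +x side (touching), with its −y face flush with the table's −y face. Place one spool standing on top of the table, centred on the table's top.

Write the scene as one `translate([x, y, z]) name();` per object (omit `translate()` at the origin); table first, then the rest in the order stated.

table();
translate([1594, 0, 0]) staircase();
translate([661, 295, 687]) spool();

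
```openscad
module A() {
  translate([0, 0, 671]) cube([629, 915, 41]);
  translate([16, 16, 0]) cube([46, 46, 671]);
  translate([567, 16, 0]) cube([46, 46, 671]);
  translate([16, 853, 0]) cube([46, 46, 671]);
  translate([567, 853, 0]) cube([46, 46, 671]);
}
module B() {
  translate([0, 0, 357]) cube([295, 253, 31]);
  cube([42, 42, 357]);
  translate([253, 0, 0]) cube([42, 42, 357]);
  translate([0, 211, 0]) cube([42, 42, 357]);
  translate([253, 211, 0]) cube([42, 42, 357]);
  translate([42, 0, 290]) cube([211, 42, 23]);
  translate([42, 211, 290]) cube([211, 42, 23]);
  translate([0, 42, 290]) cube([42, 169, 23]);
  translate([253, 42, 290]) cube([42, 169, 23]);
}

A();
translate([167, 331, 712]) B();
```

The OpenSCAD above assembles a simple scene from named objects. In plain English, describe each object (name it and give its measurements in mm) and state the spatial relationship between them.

A is a rectangular dining table. The top is 629×915×41 mm with its upper surface at z = 712 mm. It stands on four 46×46 mm square legs, each inset 16 mm from the nearest pair of top edges, running from the floor to the underside of the top.

B is a four-legged stool. The seat is 295×253 mm, 31 mm thick, top at z = 388 mm. It stands on four square legs, each 42×42 mm in cross-section, from z = 0 to the seat underside, each flush with a corner of the seat. Four stretchers, 42 mm wide and 23 mm tall, connect adjacent legs with their undersides at z = 290 mm, each running between the inner faces of the legs it joins and aligned with the legs' outer faces on the other axis.

The stool is on top of the table, centred.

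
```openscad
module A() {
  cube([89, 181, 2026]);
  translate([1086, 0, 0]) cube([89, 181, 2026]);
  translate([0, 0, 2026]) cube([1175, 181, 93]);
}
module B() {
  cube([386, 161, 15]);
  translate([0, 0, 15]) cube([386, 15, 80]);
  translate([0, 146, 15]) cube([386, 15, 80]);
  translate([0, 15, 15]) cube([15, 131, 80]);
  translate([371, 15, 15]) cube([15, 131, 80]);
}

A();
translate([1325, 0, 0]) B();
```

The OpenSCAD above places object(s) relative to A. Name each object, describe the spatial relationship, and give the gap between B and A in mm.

A is a door frame. B is an open box. The open box is on the floor beside the door frame on its +x side. The gap between the open box and the door frame is 150 mm.

The open box's nearest face is 150 mm from the door frame's +x face.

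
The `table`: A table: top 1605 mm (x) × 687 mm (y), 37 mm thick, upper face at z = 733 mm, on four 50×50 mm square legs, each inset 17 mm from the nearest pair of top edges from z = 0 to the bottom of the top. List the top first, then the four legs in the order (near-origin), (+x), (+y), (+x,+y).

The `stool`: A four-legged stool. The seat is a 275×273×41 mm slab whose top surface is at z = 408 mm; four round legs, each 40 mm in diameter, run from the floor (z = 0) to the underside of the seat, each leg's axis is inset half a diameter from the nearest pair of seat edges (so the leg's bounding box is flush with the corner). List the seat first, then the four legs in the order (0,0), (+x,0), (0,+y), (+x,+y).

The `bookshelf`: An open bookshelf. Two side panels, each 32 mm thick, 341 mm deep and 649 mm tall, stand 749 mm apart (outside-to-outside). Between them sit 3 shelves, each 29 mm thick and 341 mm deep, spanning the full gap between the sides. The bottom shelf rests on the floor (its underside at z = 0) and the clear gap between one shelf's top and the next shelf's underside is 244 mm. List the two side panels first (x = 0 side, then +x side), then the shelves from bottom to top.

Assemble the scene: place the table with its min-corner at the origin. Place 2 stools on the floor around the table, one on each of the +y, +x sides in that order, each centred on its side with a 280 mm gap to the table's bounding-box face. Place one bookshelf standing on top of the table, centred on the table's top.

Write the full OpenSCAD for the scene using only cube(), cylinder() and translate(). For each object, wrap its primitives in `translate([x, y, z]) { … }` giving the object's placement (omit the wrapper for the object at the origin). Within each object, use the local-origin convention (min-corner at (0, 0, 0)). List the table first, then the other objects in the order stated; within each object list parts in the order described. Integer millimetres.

translate([0, 0, 696]) cube([1605, 687, 37]);
translate([17, 17, 0]) cube([50, 50, 696]);
translate([1538, 17, 0]) cube([50, 50, 696]);
translate([17, 620, 0]) cube([50, 50, 696]);
translate([1538, 620, 0]) cube([50, 50, 696]);
translate([665, 967, 0]) {
  translate([0, 0, 367]) cube([275, 273, 41]);
  translate([20, 20, 0]) cylinder(h = 367, r = 20);
  translate([255, 20, 0]) cylinder(h = 367, r = 20);
  translate([20, 253, 0]) cylinder(h = 367, r = 20);
  translate([255, 253, 0]) cylinder(h = 367, r = 20);
}
translate([1885, 207, 0]) {
  translate([0, 0, 367]) cube([275, 273, 41]);
  translate([20, 20, 0]) cylinder(h = 367, r = 20);
  translate([255, 20, 0]) cylinder(h = 367, r = 20);
  translate([20, 253, 0]) cylinder(h = 367, r = 20);
  translate([255, 253, 0]) cylinder(h = 367, r = 20);
}
translate([428, 173, 733]) {
  cube([32, 341, 649]);
  translate([717, 0, 0]) cube([32, 341, 649]);
  translate([32, 0, 0]) cube([685, 341, 29]);
  translate([32, 0, 273]) cube([685, 341, 29]);
  translate([32, 0, 546]) cube([685, 341, 29]);
}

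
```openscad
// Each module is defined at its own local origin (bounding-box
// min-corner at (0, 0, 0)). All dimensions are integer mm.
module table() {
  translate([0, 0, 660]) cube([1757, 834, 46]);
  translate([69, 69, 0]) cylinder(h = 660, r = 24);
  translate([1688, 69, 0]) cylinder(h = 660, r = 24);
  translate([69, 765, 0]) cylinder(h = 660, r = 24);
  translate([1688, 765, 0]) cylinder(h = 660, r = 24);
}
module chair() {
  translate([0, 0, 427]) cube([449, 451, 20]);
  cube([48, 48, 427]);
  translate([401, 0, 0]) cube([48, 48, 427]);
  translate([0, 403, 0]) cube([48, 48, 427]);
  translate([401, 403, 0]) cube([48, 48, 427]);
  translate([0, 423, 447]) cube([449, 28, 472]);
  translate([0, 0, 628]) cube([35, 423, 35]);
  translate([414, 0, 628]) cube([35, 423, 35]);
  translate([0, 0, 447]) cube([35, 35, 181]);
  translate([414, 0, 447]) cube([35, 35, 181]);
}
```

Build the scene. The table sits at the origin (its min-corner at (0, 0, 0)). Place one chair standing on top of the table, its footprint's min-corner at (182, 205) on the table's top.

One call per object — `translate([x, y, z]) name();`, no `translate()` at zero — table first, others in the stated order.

table();
translate([182, 205, 706]) chair();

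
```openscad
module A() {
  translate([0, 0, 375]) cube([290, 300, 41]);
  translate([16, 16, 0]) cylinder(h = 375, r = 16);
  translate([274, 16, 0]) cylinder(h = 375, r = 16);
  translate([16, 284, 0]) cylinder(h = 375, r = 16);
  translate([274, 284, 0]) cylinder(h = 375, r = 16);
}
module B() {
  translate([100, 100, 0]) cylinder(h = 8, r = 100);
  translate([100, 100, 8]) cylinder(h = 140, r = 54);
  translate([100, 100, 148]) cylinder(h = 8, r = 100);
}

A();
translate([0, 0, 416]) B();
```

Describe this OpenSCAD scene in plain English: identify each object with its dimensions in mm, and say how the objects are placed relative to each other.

A is a simple wooden stool: a rectangular seat 290 mm (x) by 300 mm (y), 41 mm thick, top face at z = 416 mm, on four round legs, each 32 mm in diameter. The legs rest on z = 0, each leg's axis is inset half a diameter from the nearest pair of seat edges (so the leg's bounding box is flush with the corner).

B is a spool: two coaxial disc flanges of radius 100 mm and thickness 8 mm, joined by a core cylinder of radius 54 mm and height 140 mm. The lower flange rests on z = 0 and the three cylinders share a vertical axis.

The spool is on top of the stool.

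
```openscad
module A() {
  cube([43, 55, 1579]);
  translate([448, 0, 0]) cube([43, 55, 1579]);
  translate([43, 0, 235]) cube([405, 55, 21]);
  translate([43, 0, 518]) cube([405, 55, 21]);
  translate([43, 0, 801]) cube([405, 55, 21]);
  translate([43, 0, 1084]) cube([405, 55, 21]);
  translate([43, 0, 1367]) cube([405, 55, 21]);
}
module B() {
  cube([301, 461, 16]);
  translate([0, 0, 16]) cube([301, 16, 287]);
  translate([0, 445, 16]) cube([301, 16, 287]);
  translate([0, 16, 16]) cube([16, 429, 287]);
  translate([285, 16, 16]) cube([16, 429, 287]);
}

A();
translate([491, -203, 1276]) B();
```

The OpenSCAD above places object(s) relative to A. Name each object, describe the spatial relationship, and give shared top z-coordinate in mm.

A is a ladder. B is an open box. The open box is beside the ladder with their tops flush at z = 1579. The shared top z-coordinate is 1579 mm.

Both tops at z = 1579 mm.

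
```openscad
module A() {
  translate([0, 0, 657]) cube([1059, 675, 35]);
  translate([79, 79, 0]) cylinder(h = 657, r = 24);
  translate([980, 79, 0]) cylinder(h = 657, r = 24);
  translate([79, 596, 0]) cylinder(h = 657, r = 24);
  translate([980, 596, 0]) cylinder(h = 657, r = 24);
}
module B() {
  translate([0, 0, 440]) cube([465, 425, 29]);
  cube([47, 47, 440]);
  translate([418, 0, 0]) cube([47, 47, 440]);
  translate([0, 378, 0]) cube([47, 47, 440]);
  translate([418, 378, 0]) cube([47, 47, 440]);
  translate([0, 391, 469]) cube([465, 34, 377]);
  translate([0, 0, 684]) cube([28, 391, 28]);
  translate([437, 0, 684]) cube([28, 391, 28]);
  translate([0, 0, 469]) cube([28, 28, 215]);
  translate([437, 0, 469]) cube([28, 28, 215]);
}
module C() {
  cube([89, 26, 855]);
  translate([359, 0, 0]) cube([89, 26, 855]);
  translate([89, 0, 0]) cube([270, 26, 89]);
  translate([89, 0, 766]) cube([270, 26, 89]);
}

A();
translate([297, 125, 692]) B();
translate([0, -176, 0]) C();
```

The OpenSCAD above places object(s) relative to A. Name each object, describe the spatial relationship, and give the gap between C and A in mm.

A is a table. B is a chair. C is a picture frame. The chair is on top of the table, centred. The picture frame is on the floor beside the table on its −y side. The gap between the picture frame and the table is 150 mm.

The picture frame's nearest face is 150 mm from the table's −y face.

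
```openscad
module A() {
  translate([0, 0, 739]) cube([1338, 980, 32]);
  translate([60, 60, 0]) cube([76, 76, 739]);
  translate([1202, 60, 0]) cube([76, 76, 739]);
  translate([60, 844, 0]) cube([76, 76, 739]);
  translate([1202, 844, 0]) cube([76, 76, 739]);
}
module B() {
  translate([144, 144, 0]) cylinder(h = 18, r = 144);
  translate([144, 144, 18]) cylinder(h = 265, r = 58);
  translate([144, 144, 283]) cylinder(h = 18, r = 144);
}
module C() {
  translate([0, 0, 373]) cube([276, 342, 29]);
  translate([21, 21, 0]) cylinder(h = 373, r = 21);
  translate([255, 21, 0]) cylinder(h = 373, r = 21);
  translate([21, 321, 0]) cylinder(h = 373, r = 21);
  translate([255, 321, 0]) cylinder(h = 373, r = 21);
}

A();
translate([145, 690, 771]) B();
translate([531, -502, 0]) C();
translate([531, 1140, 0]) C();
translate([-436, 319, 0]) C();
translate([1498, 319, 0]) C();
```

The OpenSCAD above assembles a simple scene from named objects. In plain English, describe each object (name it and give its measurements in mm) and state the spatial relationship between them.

A is a rectangular dining table. The top is 1338×980×32 mm with its upper surface at z = 771 mm. It stands on four 76×76 mm square legs, each inset 60 mm from the nearest pair of top edges, running from the floor to the underside of the top.

B is a spool: two coaxial disc flanges of radius 144 mm and thickness 18 mm, joined by a core cylinder of radius 58 mm and height 265 mm. The lower flange rests on z = 0 and the three cylinders share a vertical axis.

C is a four-legged stool. The seat is a 276×342×29 mm slab whose top surface is at z = 402 mm; four round legs, each 42 mm in diameter, run from the floor (z = 0) to the underside of the seat, each leg's axis is inset half a diameter from the nearest pair of seat edges (so the leg's bounding box is flush with the corner).

The spool is on top of the table. Four stools sit around the table at the −y, +y, −x, +x sides.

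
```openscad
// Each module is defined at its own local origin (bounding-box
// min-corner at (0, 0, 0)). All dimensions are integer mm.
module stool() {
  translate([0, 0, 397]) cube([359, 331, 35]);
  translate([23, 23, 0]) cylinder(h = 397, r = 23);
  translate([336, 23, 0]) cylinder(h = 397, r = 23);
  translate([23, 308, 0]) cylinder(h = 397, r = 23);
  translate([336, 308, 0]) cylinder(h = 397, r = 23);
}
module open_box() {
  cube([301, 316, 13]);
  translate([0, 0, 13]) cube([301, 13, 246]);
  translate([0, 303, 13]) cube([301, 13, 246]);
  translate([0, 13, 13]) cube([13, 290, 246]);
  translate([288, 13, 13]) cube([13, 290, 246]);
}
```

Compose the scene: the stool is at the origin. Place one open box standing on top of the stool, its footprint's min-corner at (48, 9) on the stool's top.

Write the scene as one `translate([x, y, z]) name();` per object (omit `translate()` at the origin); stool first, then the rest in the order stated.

stool();
translate([48, 9, 432]) open_box();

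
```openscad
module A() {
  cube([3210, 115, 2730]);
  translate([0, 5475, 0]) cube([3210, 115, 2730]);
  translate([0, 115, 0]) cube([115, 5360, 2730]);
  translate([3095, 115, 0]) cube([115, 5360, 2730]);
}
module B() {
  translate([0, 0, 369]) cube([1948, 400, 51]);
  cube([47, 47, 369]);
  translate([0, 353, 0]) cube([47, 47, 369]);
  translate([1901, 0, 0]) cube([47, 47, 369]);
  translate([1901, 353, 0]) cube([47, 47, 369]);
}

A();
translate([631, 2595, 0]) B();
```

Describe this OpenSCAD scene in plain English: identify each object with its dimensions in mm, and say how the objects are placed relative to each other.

A is the wall frame of a small rectangular building: four walls, each 2730 mm tall and 115 mm thick, enclosing a footprint 3210 mm (x) by 5590 mm (y) outside-to-outside, with no floor or roof. The front and back walls (the −y and +y sides) span the full width; the two side walls fit between them.

B is a bench: a 1948×400 mm seat slab, 51 mm thick, top at z = 420 mm, on four 47×47 mm square legs flush with the seat corners and standing on z = 0.

The bench sits inside the house frame, centred.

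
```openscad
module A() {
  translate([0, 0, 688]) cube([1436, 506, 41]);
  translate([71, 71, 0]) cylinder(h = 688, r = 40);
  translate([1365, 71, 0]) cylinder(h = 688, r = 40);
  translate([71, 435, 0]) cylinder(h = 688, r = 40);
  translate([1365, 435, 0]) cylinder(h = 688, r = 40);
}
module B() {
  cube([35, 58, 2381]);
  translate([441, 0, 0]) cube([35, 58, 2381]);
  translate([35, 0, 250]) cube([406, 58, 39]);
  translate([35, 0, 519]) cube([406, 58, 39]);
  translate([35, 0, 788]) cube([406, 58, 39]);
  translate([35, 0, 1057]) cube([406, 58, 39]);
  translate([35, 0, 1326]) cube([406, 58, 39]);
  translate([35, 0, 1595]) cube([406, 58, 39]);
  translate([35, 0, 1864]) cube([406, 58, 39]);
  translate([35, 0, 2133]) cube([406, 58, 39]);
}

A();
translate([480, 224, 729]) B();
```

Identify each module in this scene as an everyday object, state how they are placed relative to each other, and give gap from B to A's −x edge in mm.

The ladder's min-x is at 480; the table's min-x is 0; gap = 480 mm.

A is a table. B is a ladder. The ladder is on top of the table, centred. The gap from the ladder to the table's −x edge is 480 mm.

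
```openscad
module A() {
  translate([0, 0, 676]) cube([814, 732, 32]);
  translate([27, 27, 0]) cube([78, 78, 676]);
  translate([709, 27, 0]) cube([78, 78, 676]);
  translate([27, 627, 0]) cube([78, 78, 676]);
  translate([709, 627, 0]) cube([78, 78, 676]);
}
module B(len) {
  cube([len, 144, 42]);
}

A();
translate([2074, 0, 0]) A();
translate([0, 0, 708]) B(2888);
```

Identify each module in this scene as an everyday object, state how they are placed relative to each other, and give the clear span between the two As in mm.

A is a table. B is a beam. A beam spans the tops of two tables. The clear span between the two tables is 1260 mm.

Second table starts at x = 2074; first ends at x = 814; clear span = 2074 − 814 = 1260 mm.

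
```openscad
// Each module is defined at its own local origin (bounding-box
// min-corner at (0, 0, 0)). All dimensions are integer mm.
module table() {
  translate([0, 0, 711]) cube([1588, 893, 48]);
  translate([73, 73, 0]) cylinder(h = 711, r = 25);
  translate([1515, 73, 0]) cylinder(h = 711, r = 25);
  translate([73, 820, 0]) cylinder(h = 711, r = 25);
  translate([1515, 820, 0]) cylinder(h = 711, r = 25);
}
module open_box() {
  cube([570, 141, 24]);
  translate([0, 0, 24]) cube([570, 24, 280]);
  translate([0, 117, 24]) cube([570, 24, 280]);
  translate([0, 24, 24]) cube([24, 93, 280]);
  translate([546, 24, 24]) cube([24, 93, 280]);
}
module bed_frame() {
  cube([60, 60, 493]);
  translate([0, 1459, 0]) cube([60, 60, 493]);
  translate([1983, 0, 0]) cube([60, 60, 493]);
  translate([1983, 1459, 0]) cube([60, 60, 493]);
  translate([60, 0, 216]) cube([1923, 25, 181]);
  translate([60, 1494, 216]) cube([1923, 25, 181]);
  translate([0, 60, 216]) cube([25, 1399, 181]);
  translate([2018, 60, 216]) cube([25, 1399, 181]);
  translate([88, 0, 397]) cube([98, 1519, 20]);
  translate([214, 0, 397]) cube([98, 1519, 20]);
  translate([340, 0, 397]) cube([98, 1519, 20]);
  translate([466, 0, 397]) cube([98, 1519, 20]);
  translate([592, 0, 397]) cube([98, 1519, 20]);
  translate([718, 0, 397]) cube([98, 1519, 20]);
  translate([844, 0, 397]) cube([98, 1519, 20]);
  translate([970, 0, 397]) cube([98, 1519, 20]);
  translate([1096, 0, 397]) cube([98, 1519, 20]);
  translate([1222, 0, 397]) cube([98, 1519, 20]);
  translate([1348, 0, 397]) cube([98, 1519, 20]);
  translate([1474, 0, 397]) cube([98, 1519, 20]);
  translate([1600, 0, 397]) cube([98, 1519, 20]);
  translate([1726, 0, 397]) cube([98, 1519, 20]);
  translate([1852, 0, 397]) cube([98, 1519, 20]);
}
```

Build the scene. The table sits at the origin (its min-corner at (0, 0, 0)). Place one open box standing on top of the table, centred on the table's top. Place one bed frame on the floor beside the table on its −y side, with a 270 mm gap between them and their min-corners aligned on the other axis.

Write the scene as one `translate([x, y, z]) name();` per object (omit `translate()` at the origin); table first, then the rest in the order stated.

table();
translate([509, 376, 759]) open_box();
translate([0, -1789, 0]) bed_frame();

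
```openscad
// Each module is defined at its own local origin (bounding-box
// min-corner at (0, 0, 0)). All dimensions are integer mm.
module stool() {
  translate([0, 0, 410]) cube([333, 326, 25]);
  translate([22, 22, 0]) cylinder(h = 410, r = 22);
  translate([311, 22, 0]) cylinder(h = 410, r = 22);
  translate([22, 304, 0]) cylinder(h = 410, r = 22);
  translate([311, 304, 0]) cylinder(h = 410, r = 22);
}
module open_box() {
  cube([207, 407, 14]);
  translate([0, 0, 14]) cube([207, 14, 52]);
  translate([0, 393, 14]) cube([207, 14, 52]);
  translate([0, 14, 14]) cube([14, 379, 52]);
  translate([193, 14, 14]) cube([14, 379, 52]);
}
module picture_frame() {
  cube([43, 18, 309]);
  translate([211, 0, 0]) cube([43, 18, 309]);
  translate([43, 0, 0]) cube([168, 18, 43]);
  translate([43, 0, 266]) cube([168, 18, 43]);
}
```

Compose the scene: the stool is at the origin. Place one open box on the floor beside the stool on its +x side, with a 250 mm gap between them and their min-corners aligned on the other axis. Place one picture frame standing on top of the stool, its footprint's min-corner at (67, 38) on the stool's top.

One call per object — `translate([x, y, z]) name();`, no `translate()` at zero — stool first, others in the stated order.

stool();
translate([583, 0, 0]) open_box();
translate([67, 38, 435]) picture_frame();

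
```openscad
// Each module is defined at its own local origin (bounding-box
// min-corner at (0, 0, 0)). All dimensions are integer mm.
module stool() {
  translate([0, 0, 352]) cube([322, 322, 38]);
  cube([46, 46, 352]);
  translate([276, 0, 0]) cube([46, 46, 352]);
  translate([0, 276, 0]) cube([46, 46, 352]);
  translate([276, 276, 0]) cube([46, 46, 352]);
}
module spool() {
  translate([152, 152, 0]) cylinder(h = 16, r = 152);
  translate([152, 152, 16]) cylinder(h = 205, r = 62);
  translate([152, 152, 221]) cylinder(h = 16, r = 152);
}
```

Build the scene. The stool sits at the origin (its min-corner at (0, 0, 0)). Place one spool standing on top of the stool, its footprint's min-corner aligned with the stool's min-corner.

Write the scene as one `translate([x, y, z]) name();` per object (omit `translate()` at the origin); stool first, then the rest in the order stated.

stool();
translate([0, 0, 390]) spool();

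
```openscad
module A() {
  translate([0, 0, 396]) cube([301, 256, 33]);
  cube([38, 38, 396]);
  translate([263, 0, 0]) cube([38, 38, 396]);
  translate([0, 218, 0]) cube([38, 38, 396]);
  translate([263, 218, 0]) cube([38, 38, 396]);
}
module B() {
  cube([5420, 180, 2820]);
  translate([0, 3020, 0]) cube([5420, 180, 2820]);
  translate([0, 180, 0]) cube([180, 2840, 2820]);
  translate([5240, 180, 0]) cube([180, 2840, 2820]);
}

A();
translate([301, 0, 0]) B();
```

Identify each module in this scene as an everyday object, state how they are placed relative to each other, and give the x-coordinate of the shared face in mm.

A is a stool. B is a house frame. The house frame is against the stool's +x side, with their −y faces flush. The x-coordinate of the shared face is 301 mm.

The stool's +x face and the house frame's −x face are both at x = 301 mm.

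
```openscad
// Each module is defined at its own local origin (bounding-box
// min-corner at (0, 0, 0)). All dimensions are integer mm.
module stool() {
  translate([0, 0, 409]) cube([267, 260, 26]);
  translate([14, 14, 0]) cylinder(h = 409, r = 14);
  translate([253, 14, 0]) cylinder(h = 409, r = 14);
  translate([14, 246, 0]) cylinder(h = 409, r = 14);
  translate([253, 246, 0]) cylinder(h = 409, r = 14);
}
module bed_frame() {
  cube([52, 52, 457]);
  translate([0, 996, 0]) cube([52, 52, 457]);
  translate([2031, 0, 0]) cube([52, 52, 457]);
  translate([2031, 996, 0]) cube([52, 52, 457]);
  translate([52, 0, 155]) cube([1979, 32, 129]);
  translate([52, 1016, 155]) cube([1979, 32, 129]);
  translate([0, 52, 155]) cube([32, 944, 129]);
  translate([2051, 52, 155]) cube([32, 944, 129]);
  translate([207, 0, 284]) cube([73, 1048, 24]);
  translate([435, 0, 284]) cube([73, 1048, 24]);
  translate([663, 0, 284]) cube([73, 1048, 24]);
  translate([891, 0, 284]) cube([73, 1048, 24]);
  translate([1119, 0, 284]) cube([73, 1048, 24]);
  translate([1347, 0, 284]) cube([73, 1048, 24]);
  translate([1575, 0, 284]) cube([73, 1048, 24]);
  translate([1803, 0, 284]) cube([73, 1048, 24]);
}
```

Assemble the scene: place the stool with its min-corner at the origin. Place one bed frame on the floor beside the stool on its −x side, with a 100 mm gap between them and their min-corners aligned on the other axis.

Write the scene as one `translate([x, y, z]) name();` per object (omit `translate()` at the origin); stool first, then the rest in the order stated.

stool();
translate([-2183, 0, 0]) bed_frame();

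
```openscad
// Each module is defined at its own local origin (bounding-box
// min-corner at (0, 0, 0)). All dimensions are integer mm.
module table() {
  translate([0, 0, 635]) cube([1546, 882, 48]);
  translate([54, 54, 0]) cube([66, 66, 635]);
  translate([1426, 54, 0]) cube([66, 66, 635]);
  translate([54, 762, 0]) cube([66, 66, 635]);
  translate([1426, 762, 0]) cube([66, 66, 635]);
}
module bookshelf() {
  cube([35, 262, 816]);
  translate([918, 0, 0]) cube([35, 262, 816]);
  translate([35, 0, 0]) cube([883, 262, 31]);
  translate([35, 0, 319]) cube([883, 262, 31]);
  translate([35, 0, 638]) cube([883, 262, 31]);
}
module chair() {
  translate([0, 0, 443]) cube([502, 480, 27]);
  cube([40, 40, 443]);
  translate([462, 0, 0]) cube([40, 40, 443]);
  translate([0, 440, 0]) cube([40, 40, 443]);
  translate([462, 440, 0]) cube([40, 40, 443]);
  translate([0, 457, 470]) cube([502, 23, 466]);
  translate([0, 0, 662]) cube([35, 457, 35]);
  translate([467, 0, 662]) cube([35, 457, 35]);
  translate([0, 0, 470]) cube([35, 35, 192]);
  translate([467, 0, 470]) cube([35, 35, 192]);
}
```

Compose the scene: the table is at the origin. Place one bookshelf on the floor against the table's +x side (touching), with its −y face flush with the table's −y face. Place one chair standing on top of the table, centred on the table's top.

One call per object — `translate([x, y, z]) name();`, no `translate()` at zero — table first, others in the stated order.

table();
translate([1546, 0, 0]) bookshelf();
translate([522, 201, 683]) chair();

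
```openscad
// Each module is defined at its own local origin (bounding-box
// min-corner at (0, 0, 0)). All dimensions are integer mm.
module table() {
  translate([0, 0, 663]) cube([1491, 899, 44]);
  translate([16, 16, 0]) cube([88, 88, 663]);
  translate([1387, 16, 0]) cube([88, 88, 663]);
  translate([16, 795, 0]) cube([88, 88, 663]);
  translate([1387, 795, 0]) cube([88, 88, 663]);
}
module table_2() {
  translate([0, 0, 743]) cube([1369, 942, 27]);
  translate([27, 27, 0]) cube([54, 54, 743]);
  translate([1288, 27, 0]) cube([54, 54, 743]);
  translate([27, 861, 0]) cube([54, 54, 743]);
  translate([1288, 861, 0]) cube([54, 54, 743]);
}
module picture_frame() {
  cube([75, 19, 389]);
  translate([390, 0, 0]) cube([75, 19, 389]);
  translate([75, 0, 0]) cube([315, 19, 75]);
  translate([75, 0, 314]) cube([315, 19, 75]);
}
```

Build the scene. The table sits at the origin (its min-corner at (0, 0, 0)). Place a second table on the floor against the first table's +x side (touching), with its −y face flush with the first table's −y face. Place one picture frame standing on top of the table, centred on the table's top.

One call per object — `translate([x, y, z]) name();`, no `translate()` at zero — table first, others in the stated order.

table();
translate([1491, 0, 0]) table_2();
translate([513, 440, 707]) picture_frame();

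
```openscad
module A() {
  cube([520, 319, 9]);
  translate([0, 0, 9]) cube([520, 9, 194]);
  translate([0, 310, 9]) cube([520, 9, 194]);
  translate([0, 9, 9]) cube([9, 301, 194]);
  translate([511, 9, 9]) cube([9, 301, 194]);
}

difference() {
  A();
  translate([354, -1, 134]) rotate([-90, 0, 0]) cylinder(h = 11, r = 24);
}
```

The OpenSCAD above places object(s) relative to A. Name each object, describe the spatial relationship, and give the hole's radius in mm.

A is an open box. The open box has a circular hole through its front wall. The hole's radius is 24 mm.

The subtracted cylinder has r = 24 mm.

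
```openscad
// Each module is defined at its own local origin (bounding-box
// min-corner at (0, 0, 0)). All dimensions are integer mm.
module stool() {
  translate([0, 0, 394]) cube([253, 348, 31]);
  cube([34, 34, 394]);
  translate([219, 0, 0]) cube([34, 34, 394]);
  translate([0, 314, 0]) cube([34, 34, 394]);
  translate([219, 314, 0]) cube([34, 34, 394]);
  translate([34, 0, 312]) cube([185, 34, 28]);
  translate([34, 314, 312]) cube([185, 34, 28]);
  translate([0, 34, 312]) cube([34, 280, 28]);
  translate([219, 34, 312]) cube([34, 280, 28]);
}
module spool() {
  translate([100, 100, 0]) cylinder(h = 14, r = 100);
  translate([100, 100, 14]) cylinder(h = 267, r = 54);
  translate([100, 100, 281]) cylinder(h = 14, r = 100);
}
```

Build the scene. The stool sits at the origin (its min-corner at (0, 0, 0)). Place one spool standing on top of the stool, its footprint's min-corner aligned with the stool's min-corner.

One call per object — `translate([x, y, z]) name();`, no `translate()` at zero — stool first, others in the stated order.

stool();
translate([0, 0, 425]) spool();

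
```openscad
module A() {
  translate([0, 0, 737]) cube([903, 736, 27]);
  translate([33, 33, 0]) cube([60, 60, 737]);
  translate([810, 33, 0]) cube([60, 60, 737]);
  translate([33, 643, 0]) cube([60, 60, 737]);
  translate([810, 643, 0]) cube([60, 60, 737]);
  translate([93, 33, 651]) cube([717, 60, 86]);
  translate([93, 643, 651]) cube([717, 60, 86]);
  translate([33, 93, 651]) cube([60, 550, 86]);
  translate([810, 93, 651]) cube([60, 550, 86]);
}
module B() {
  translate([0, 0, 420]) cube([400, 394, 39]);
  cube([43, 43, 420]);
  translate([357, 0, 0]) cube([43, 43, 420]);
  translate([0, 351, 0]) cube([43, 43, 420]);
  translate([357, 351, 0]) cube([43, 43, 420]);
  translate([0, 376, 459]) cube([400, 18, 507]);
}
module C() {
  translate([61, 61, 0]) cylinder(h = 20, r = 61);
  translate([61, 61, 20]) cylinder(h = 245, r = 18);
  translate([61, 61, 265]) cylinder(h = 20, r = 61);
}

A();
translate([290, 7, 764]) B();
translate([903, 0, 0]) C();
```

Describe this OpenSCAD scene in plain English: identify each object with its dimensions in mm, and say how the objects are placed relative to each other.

A is a table: top 903 mm (x) × 736 mm (y), 27 mm thick, upper face at z = 764 mm, on four 60×60 mm square legs, each inset 33 mm from the nearest pair of top edges, running from z = 0 to the bottom of the top. Four apron rails, 60 mm thick and 86 mm tall, run between adjacent legs with their top edges flush with the underside of the top and their outer faces flush with the legs' outer faces.

B is a chair: 400×394 mm seat, 39 mm thick, top at z = 459 mm, on four 43 mm square corner legs flush with the seat edges. A 18 mm thick backrest slab spans the full seat width, extending 507 mm above the seat top, its back face flush with the seat's +y edge.

C is a spool: two coaxial disc flanges of radius 61 mm and thickness 20 mm, joined by a core cylinder of radius 18 mm and height 245 mm. The lower flange rests on z = 0 and the three cylinders share a vertical axis.

The chair is on top of the table. The spool is against the table's +x side, with their −y faces flush.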